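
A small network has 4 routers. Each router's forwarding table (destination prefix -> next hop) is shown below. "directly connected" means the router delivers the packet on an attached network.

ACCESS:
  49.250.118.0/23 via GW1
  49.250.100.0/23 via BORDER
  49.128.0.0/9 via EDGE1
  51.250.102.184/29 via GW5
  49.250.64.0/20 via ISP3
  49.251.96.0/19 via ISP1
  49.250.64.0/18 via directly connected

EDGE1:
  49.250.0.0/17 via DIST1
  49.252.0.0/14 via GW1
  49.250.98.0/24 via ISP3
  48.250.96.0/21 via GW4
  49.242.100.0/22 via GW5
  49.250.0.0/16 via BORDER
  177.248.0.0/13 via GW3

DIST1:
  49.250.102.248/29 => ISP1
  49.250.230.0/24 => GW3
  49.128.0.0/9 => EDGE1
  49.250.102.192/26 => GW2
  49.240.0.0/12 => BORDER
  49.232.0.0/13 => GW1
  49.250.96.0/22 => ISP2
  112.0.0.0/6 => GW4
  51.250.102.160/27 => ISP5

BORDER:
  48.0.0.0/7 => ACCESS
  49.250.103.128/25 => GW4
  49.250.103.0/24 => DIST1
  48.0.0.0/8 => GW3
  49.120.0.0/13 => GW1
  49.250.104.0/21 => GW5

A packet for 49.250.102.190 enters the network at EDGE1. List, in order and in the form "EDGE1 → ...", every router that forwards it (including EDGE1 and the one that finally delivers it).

EDGE1 → DIST1 → BORDER → ACCESS

At EDGE1: longest match for 49.250.102.190 is 49.250.0.0/17 -> DIST1
At DIST1: longest match for 49.250.102.190 is 49.240.0.0/12 -> BORDER
At BORDER: longest match for 49.250.102.190 is 48.0.0.0/7 -> ACCESS
At ACCESS: longest match for 49.250.102.190 is 49.250.64.0/18 -> directly connected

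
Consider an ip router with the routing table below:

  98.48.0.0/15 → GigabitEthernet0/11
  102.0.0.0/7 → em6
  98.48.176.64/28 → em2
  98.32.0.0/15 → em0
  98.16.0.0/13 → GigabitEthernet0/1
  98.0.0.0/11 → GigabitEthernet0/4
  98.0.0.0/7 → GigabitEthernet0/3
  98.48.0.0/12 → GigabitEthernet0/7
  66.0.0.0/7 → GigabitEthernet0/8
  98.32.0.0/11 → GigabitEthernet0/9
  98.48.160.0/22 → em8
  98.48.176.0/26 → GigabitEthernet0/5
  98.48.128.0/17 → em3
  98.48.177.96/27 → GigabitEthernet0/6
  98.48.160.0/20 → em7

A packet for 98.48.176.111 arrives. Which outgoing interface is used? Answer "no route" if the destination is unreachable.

em3

Routes whose prefix contains 98.48.176.111:
  98.0.0.0/7 (98.0.0.0 - 99.255.255.255) -> GigabitEthernet0/3
  98.32.0.0/11 (98.32.0.0 - 98.63.255.255) -> GigabitEthernet0/9
  98.48.0.0/12 (98.48.0.0 - 98.63.255.255) -> GigabitEthernet0/7
  98.48.0.0/15 (98.48.0.0 - 98.49.255.255) -> GigabitEthernet0/11
  98.48.128.0/17 (98.48.128.0 - 98.48.255.255) -> em3
More-specific entries that do NOT match:
  98.48.176.64/28 (98.48.176.64 - 98.48.176.79) does not contain 98.48.176.111
  98.48.177.96/27 (98.48.177.96 - 98.48.177.127) does not contain 98.48.176.111
  98.48.176.0/26 (98.48.176.0 - 98.48.176.63) does not contain 98.48.176.111
  98.48.160.0/22 (98.48.160.0 - 98.48.163.255) does not contain 98.48.176.111
  98.48.160.0/20 (98.48.160.0 - 98.48.175.255) does not contain 98.48.176.111
Longest matching prefix is /17 -> interface em3.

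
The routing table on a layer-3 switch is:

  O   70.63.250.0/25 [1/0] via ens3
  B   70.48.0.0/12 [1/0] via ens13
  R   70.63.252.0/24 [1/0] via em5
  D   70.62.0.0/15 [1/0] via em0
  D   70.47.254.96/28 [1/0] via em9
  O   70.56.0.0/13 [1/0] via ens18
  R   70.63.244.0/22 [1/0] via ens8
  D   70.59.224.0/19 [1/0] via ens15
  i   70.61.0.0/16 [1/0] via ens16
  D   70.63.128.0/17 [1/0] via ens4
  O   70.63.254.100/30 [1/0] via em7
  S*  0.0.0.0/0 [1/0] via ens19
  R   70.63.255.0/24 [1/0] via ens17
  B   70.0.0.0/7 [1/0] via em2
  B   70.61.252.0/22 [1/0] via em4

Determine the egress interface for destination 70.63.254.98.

Routes whose prefix contains 70.63.254.98:
  0.0.0.0/0 (default, matches everything) -> ens19
  70.0.0.0/7 (70.0.0.0 - 71.255.255.255) -> em2
  70.48.0.0/12 (70.48.0.0 - 70.63.255.255) -> ens13
  70.56.0.0/13 (70.56.0.0 - 70.63.255.255) -> ens18
  70.62.0.0/15 (70.62.0.0 - 70.63.255.255) -> em0
  70.63.128.0/17 (70.63.128.0 - 70.63.255.255) -> ens4
More-specific entries that do NOT match:
  70.63.254.100/30 (70.63.254.100 - 70.63.254.103) does not contain 70.63.254.98
  70.47.254.96/28 (70.47.254.96 - 70.47.254.111) does not contain 70.63.254.98
  70.63.250.0/25 (70.63.250.0 - 70.63.250.127) does not contain 70.63.254.98
  70.63.252.0/24 (70.63.252.0 - 70.63.252.255) does not contain 70.63.254.98
  70.63.255.0/24 (70.63.255.0 - 70.63.255.255) does not contain 70.63.254.98
  70.63.244.0/22 (70.63.244.0 - 70.63.247.255) does not contain 70.63.254.98
  70.61.252.0/22 (70.61.252.0 - 70.61.255.255) does not contain 70.63.254.98
  70.59.224.0/19 (70.59.224.0 - 70.59.255.255) does not contain 70.63.254.98
Longest matching prefix is /17 -> interface ens4.

ens4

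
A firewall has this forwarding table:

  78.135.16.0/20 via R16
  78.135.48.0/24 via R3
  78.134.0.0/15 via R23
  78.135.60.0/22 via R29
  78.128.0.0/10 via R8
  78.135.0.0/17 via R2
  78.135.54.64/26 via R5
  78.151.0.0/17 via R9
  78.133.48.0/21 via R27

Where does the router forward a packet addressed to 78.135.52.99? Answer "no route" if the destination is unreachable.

R2

Routes whose prefix contains 78.135.52.99:
  78.128.0.0/10 (78.128.0.0 - 78.191.255.255) -> R8
  78.134.0.0/15 (78.134.0.0 - 78.135.255.255) -> R23
  78.135.0.0/17 (78.135.0.0 - 78.135.127.255) -> R2
More-specific entries that do NOT match:
  78.135.54.64/26 (78.135.54.64 - 78.135.54.127) does not contain 78.135.52.99
  78.135.48.0/24 (78.135.48.0 - 78.135.48.255) does not contain 78.135.52.99
  78.135.60.0/22 (78.135.60.0 - 78.135.63.255) does not contain 78.135.52.99
  78.133.48.0/21 (78.133.48.0 - 78.133.55.255) does not contain 78.135.52.99
  78.135.16.0/20 (78.135.16.0 - 78.135.31.255) does not contain 78.135.52.99
Longest matching prefix is /17 -> next hop R2.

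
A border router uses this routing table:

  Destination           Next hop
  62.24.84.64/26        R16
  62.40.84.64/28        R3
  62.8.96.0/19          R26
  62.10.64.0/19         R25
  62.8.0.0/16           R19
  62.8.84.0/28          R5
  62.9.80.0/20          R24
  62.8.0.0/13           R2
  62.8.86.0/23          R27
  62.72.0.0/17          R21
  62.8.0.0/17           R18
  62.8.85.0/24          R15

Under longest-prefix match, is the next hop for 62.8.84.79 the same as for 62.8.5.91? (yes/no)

62.8.84.79: longest match 62.8.0.0/17 -> R18
62.8.5.91: longest match 62.8.0.0/17 -> R18

yes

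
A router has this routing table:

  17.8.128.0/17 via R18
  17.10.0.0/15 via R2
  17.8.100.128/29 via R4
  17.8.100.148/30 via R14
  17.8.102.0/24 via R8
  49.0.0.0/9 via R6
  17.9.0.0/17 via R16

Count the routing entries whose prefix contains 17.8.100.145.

No listed prefix contains 17.8.100.145.
Total matching entries: 0.

0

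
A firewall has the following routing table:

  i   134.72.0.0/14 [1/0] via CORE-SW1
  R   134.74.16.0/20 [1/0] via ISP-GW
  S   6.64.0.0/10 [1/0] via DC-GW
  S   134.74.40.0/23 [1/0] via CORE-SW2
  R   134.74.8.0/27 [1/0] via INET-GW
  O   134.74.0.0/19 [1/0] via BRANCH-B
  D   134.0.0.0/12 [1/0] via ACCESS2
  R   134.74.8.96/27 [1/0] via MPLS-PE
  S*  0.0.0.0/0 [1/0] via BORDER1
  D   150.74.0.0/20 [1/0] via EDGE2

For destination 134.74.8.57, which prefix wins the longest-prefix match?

Entries matching 134.74.8.57:
  0.0.0.0/0 (default, matches everything)
  134.72.0.0/14 (134.72.0.0 - 134.75.255.255)
  134.74.0.0/19 (134.74.0.0 - 134.74.31.255)
Most specific is 134.74.0.0/19.

134.74.0.0/19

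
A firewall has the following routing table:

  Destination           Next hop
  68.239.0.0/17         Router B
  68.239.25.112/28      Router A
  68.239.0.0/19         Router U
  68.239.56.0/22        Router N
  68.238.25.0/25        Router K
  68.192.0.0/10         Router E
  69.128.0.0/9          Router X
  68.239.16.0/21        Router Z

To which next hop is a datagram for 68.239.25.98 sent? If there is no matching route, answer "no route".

Routes whose prefix contains 68.239.25.98:
  68.192.0.0/10 (68.192.0.0 - 68.255.255.255) -> Router E
  68.239.0.0/17 (68.239.0.0 - 68.239.127.255) -> Router B
  68.239.0.0/19 (68.239.0.0 - 68.239.31.255) -> Router U
More-specific entries that do NOT match:
  68.239.25.112/28 (68.239.25.112 - 68.239.25.127) does not contain 68.239.25.98
  68.238.25.0/25 (68.238.25.0 - 68.238.25.127) does not contain 68.239.25.98
  68.239.56.0/22 (68.239.56.0 - 68.239.59.255) does not contain 68.239.25.98
  68.239.16.0/21 (68.239.16.0 - 68.239.23.255) does not contain 68.239.25.98
Longest matching prefix is /19 -> next hop Router U.

Router U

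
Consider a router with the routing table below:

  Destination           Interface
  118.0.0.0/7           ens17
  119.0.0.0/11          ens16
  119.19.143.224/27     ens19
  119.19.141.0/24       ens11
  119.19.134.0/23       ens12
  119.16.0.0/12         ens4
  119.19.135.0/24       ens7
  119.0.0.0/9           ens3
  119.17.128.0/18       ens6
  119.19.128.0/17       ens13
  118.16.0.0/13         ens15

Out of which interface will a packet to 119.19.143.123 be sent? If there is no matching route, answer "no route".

Routes whose prefix contains 119.19.143.123:
  118.0.0.0/7 (118.0.0.0 - 119.255.255.255) -> ens17
  119.0.0.0/9 (119.0.0.0 - 119.127.255.255) -> ens3
  119.0.0.0/11 (119.0.0.0 - 119.31.255.255) -> ens16
  119.16.0.0/12 (119.16.0.0 - 119.31.255.255) -> ens4
  119.19.128.0/17 (119.19.128.0 - 119.19.255.255) -> ens13
More-specific entries that do NOT match:
  119.19.143.224/27 (119.19.143.224 - 119.19.143.255) does not contain 119.19.143.123
  119.19.141.0/24 (119.19.141.0 - 119.19.141.255) does not contain 119.19.143.123
  119.19.135.0/24 (119.19.135.0 - 119.19.135.255) does not contain 119.19.143.123
  119.19.134.0/23 (119.19.134.0 - 119.19.135.255) does not contain 119.19.143.123
  119.17.128.0/18 (119.17.128.0 - 119.17.191.255) does not contain 119.19.143.123
Longest matching prefix is /17 -> interface ens13.

ens13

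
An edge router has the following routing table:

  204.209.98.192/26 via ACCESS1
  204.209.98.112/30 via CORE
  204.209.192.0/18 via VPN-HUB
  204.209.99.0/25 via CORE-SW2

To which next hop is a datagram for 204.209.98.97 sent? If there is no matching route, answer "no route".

No entry's prefix contains 204.209.98.97; there is no default route.

no route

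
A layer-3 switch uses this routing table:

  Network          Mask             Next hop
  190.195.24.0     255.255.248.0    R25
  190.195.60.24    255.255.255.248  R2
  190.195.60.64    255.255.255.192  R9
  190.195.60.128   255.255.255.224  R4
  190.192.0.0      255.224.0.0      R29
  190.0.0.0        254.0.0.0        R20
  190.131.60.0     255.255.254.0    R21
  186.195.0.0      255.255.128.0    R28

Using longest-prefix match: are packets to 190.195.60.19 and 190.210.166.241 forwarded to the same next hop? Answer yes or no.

190.195.60.19: longest match 190.192.0.0/11 -> R29
190.210.166.241: longest match 190.192.0.0/11 -> R29

yes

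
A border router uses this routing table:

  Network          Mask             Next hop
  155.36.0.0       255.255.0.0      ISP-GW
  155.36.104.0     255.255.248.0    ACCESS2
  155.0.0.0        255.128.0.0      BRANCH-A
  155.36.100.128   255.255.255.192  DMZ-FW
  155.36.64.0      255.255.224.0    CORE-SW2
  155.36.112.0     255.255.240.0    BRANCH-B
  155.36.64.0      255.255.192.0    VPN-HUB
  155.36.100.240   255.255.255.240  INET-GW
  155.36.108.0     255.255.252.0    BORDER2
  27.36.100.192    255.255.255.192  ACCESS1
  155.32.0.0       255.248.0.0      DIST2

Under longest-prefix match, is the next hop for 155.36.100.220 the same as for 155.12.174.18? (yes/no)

no

155.36.100.220: longest match 155.36.64.0/18 -> VPN-HUB
155.12.174.18: longest match 155.0.0.0/9 -> BRANCH-A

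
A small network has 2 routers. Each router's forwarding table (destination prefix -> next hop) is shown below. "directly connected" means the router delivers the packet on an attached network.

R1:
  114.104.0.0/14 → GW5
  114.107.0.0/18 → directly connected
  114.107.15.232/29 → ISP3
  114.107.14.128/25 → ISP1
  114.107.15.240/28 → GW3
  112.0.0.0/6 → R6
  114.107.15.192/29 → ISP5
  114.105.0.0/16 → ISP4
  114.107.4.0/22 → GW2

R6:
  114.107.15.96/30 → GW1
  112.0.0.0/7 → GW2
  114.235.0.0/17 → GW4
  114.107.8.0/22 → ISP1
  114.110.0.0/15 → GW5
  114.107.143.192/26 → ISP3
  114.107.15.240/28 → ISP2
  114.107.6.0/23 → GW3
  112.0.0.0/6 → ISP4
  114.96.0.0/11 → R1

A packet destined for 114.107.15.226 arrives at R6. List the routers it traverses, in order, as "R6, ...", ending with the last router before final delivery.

R6, R1

At R6: longest match for 114.107.15.226 is 114.96.0.0/11 -> R1
At R1: longest match for 114.107.15.226 is 114.107.0.0/18 -> directly connected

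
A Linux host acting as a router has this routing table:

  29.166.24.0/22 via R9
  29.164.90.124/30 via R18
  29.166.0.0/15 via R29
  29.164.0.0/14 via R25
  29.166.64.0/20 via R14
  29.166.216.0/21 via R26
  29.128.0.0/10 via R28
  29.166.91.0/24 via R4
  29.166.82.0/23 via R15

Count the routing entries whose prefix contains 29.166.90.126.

Prefixes containing 29.166.90.126:
  29.128.0.0/10 (29.128.0.0 - 29.191.255.255)
  29.164.0.0/14 (29.164.0.0 - 29.167.255.255)
  29.166.0.0/15 (29.166.0.0 - 29.167.255.255)
Total matching entries: 3.

3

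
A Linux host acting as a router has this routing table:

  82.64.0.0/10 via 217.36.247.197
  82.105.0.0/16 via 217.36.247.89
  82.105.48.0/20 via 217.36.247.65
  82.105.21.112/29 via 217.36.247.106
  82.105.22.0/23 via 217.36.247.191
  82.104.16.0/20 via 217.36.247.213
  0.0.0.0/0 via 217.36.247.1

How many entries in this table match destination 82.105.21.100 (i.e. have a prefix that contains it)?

3

Prefixes containing 82.105.21.100:
  0.0.0.0/0 (default, matches everything)
  82.64.0.0/10 (82.64.0.0 - 82.127.255.255)
  82.105.0.0/16 (82.105.0.0 - 82.105.255.255)
Total matching entries: 3.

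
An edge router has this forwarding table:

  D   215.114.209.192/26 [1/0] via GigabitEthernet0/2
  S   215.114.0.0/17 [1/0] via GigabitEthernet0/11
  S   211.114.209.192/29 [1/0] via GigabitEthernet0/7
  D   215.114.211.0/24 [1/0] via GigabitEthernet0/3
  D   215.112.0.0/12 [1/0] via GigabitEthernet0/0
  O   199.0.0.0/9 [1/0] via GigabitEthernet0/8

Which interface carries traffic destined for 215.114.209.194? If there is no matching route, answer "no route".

GigabitEthernet0/2

Routes whose prefix contains 215.114.209.194:
  215.112.0.0/12 (215.112.0.0 - 215.127.255.255) -> GigabitEthernet0/0
  215.114.209.192/26 (215.114.209.192 - 215.114.209.255) -> GigabitEthernet0/2
More-specific entries that do NOT match:
  211.114.209.192/29 (211.114.209.192 - 211.114.209.199) does not contain 215.114.209.194
Longest matching prefix is /26 -> interface GigabitEthernet0/2.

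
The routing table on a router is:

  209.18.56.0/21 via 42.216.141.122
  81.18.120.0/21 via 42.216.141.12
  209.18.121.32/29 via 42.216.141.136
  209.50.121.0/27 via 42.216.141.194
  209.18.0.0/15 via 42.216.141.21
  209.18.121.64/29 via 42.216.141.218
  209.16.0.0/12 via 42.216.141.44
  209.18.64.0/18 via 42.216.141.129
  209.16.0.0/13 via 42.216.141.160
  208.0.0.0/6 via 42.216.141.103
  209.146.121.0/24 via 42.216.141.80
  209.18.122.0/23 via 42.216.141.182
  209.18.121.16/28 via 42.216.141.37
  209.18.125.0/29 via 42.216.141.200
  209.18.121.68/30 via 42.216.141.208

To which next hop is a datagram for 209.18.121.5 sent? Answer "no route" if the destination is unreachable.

42.216.141.129

Routes whose prefix contains 209.18.121.5:
  208.0.0.0/6 (208.0.0.0 - 211.255.255.255) -> 42.216.141.103
  209.16.0.0/12 (209.16.0.0 - 209.31.255.255) -> 42.216.141.44
  209.16.0.0/13 (209.16.0.0 - 209.23.255.255) -> 42.216.141.160
  209.18.0.0/15 (209.18.0.0 - 209.19.255.255) -> 42.216.141.21
  209.18.64.0/18 (209.18.64.0 - 209.18.127.255) -> 42.216.141.129
More-specific entries that do NOT match:
  209.18.121.68/30 (209.18.121.68 - 209.18.121.71) does not contain 209.18.121.5
  209.18.121.32/29 (209.18.121.32 - 209.18.121.39) does not contain 209.18.121.5
  209.18.121.64/29 (209.18.121.64 - 209.18.121.71) does not contain 209.18.121.5
  209.18.125.0/29 (209.18.125.0 - 209.18.125.7) does not contain 209.18.121.5
  209.18.121.16/28 (209.18.121.16 - 209.18.121.31) does not contain 209.18.121.5
  209.50.121.0/27 (209.50.121.0 - 209.50.121.31) does not contain 209.18.121.5
  209.146.121.0/24 (209.146.121.0 - 209.146.121.255) does not contain 209.18.121.5
  209.18.122.0/23 (209.18.122.0 - 209.18.123.255) does not contain 209.18.121.5
  209.18.56.0/21 (209.18.56.0 - 209.18.63.255) does not contain 209.18.121.5
  81.18.120.0/21 (81.18.120.0 - 81.18.127.255) does not contain 209.18.121.5
Longest matching prefix is /18 -> next hop 42.216.141.129.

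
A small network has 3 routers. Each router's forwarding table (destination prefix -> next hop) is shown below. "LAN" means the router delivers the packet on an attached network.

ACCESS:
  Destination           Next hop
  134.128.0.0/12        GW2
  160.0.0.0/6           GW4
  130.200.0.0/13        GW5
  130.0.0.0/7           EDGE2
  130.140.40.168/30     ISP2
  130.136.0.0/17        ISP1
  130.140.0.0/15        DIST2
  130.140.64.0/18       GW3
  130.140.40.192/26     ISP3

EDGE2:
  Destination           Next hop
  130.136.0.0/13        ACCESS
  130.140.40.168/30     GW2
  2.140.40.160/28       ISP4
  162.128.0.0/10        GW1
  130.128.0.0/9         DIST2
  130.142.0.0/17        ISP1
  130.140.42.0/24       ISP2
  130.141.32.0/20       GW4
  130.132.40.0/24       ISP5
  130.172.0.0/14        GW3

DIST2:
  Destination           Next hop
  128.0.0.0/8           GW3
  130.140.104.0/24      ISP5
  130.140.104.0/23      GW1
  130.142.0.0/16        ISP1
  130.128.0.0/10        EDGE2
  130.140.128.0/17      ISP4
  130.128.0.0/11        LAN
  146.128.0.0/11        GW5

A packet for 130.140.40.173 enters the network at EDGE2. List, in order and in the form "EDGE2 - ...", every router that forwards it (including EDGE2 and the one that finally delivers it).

EDGE2 - ACCESS - DIST2

At EDGE2: longest match for 130.140.40.173 is 130.136.0.0/13 -> ACCESS
At ACCESS: longest match for 130.140.40.173 is 130.140.0.0/15 -> DIST2
At DIST2: longest match for 130.140.40.173 is 130.128.0.0/11 -> LAN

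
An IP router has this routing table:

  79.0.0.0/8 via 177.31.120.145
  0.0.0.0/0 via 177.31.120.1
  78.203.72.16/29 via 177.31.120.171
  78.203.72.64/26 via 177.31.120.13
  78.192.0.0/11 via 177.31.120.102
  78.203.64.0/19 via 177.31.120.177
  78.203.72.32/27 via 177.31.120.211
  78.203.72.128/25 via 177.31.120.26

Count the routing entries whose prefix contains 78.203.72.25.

Prefixes containing 78.203.72.25:
  0.0.0.0/0 (default, matches everything)
  78.192.0.0/11 (78.192.0.0 - 78.223.255.255)
  78.203.64.0/19 (78.203.64.0 - 78.203.95.255)
Total matching entries: 3.

3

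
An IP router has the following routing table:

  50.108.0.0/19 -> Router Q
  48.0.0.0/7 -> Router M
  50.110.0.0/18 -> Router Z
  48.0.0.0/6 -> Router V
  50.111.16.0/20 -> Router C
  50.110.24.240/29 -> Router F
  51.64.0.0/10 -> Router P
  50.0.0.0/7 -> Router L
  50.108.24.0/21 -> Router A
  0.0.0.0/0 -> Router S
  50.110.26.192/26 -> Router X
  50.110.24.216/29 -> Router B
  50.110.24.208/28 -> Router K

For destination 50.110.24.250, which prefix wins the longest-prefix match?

Entries matching 50.110.24.250:
  0.0.0.0/0 (default, matches everything)
  48.0.0.0/6 (48.0.0.0 - 51.255.255.255)
  50.0.0.0/7 (50.0.0.0 - 51.255.255.255)
  50.110.0.0/18 (50.110.0.0 - 50.110.63.255)
Most specific is 50.110.0.0/18.

50.110.0.0/18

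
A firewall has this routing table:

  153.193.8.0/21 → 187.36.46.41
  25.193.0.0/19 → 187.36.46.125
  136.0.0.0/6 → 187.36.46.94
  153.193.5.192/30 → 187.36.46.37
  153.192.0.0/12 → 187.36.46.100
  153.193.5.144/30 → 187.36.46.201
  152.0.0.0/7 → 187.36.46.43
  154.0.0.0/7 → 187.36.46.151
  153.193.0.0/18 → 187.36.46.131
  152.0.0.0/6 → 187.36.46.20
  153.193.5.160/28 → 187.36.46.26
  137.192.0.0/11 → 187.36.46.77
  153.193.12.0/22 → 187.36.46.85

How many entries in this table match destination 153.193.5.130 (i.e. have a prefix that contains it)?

Prefixes containing 153.193.5.130:
  152.0.0.0/6 (152.0.0.0 - 155.255.255.255)
  152.0.0.0/7 (152.0.0.0 - 153.255.255.255)
  153.192.0.0/12 (153.192.0.0 - 153.207.255.255)
  153.193.0.0/18 (153.193.0.0 - 153.193.63.255)
Total matching entries: 4.

4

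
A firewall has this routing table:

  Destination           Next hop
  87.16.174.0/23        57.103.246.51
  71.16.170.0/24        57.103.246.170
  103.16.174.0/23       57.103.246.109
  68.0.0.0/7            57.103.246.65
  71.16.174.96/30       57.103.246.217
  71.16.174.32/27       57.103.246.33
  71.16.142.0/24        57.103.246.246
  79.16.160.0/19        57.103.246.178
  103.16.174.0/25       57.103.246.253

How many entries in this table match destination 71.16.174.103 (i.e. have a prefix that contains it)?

No listed prefix contains 71.16.174.103.
Total matching entries: 0.

0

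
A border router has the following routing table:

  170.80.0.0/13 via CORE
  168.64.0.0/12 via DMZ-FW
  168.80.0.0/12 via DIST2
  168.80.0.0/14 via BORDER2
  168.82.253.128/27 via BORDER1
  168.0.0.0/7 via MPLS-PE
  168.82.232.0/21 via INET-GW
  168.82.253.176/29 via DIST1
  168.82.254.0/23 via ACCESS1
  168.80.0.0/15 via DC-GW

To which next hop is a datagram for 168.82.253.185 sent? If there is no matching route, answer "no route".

BORDER2

Routes whose prefix contains 168.82.253.185:
  168.0.0.0/7 (168.0.0.0 - 169.255.255.255) -> MPLS-PE
  168.80.0.0/12 (168.80.0.0 - 168.95.255.255) -> DIST2
  168.80.0.0/14 (168.80.0.0 - 168.83.255.255) -> BORDER2
More-specific entries that do NOT match:
  168.82.253.176/29 (168.82.253.176 - 168.82.253.183) does not contain 168.82.253.185
  168.82.253.128/27 (168.82.253.128 - 168.82.253.159) does not contain 168.82.253.185
  168.82.254.0/23 (168.82.254.0 - 168.82.255.255) does not contain 168.82.253.185
  168.82.232.0/21 (168.82.232.0 - 168.82.239.255) does not contain 168.82.253.185
  168.80.0.0/15 (168.80.0.0 - 168.81.255.255) does not contain 168.82.253.185
Longest matching prefix is /14 -> next hop BORDER2.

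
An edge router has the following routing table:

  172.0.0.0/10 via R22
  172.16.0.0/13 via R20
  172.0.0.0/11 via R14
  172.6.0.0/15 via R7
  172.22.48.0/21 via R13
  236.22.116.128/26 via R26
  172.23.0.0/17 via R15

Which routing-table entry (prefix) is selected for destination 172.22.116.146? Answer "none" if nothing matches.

Entries matching 172.22.116.146:
  172.0.0.0/10 (172.0.0.0 - 172.63.255.255)
  172.0.0.0/11 (172.0.0.0 - 172.31.255.255)
  172.16.0.0/13 (172.16.0.0 - 172.23.255.255)
Most specific is 172.16.0.0/13.

172.16.0.0/13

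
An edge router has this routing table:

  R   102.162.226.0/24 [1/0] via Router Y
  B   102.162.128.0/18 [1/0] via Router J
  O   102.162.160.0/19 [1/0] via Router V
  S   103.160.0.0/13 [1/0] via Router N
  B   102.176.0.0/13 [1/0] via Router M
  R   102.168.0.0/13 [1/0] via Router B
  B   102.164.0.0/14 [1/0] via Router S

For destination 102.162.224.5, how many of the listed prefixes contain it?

0

No listed prefix contains 102.162.224.5.
Total matching entries: 0.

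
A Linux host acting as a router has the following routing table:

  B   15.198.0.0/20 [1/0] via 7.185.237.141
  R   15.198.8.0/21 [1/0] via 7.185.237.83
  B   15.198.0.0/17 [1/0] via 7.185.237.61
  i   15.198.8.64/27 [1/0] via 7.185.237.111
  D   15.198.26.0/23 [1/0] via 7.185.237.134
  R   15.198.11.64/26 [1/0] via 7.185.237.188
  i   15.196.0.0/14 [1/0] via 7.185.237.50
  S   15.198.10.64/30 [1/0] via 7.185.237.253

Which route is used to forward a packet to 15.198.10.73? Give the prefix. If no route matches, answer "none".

15.198.8.0/21

Entries matching 15.198.10.73:
  15.196.0.0/14 (15.196.0.0 - 15.199.255.255)
  15.198.0.0/17 (15.198.0.0 - 15.198.127.255)
  15.198.0.0/20 (15.198.0.0 - 15.198.15.255)
  15.198.8.0/21 (15.198.8.0 - 15.198.15.255)
Most specific is 15.198.8.0/21.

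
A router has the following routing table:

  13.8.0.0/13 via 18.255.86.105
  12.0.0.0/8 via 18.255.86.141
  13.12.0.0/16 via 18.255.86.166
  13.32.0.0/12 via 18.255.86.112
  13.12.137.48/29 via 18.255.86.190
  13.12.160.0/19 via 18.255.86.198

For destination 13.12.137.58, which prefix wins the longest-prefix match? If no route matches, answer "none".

Entries matching 13.12.137.58:
  13.8.0.0/13 (13.8.0.0 - 13.15.255.255)
  13.12.0.0/16 (13.12.0.0 - 13.12.255.255)
Most specific is 13.12.0.0/16.

13.12.0.0/16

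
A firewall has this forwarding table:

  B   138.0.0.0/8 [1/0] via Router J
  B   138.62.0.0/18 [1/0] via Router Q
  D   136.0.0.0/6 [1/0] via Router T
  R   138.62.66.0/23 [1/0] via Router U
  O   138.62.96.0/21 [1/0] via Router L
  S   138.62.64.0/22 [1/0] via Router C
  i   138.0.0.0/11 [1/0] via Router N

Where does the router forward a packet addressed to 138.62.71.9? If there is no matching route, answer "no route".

Router J

Routes whose prefix contains 138.62.71.9:
  136.0.0.0/6 (136.0.0.0 - 139.255.255.255) -> Router T
  138.0.0.0/8 (138.0.0.0 - 138.255.255.255) -> Router J
More-specific entries that do NOT match:
  138.62.66.0/23 (138.62.66.0 - 138.62.67.255) does not contain 138.62.71.9
  138.62.64.0/22 (138.62.64.0 - 138.62.67.255) does not contain 138.62.71.9
  138.62.96.0/21 (138.62.96.0 - 138.62.103.255) does not contain 138.62.71.9
  138.62.0.0/18 (138.62.0.0 - 138.62.63.255) does not contain 138.62.71.9
  138.0.0.0/11 (138.0.0.0 - 138.31.255.255) does not contain 138.62.71.9
Longest matching prefix is /8 -> next hop Router J.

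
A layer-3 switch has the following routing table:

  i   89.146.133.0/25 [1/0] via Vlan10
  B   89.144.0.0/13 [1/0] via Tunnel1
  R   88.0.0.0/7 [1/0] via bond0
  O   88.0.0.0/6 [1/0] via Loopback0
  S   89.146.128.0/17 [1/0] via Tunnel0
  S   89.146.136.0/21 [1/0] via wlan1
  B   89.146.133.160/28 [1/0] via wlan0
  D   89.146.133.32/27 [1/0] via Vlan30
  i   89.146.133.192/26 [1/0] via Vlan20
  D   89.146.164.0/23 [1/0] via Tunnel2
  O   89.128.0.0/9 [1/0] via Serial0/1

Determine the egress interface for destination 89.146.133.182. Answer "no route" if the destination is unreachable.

Tunnel0

Routes whose prefix contains 89.146.133.182:
  88.0.0.0/6 (88.0.0.0 - 91.255.255.255) -> Loopback0
  88.0.0.0/7 (88.0.0.0 - 89.255.255.255) -> bond0
  89.128.0.0/9 (89.128.0.0 - 89.255.255.255) -> Serial0/1
  89.144.0.0/13 (89.144.0.0 - 89.151.255.255) -> Tunnel1
  89.146.128.0/17 (89.146.128.0 - 89.146.255.255) -> Tunnel0
More-specific entries that do NOT match:
  89.146.133.160/28 (89.146.133.160 - 89.146.133.175) does not contain 89.146.133.182
  89.146.133.32/27 (89.146.133.32 - 89.146.133.63) does not contain 89.146.133.182
  89.146.133.192/26 (89.146.133.192 - 89.146.133.255) does not contain 89.146.133.182
  89.146.133.0/25 (89.146.133.0 - 89.146.133.127) does not contain 89.146.133.182
  89.146.164.0/23 (89.146.164.0 - 89.146.165.255) does not contain 89.146.133.182
  89.146.136.0/21 (89.146.136.0 - 89.146.143.255) does not contain 89.146.133.182
Longest matching prefix is /17 -> interface Tunnel0.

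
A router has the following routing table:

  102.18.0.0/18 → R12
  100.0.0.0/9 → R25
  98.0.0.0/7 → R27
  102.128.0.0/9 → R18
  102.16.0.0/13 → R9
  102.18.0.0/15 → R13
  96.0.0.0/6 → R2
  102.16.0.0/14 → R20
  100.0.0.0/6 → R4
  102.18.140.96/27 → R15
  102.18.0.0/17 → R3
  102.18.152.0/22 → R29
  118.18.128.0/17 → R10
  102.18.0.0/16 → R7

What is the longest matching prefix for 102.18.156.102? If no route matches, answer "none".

102.18.0.0/16

Entries matching 102.18.156.102:
  100.0.0.0/6 (100.0.0.0 - 103.255.255.255)
  102.16.0.0/13 (102.16.0.0 - 102.23.255.255)
  102.16.0.0/14 (102.16.0.0 - 102.19.255.255)
  102.18.0.0/15 (102.18.0.0 - 102.19.255.255)
  102.18.0.0/16 (102.18.0.0 - 102.18.255.255)
Most specific is 102.18.0.0/16.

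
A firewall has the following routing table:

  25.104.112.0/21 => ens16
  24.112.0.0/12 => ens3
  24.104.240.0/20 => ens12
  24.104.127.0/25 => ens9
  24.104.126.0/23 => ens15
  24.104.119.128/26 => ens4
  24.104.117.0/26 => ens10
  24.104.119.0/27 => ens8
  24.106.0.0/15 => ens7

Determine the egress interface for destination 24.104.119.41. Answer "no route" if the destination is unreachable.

no route

No entry's prefix contains 24.104.119.41; there is no default route.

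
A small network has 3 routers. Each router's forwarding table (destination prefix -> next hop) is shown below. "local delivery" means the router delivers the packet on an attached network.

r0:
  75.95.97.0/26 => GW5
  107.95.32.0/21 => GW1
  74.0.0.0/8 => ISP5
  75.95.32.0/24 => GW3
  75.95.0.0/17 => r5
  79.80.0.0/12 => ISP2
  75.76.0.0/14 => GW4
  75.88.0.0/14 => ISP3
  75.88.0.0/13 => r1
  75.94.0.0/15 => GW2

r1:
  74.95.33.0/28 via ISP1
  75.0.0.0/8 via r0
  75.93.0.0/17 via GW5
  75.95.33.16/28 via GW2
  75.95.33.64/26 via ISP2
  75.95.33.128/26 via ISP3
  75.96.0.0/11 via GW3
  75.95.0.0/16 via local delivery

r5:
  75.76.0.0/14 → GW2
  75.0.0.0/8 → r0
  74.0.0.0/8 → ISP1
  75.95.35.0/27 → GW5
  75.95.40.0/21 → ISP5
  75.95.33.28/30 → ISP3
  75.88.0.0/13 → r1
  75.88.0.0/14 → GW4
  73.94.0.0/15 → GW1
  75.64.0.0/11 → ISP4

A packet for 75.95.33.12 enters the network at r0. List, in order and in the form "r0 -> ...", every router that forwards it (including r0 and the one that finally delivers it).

At r0: longest match for 75.95.33.12 is 75.95.0.0/17 -> r5
At r5: longest match for 75.95.33.12 is 75.88.0.0/13 -> r1
At r1: longest match for 75.95.33.12 is 75.95.0.0/16 -> local delivery

r0 -> r5 -> r1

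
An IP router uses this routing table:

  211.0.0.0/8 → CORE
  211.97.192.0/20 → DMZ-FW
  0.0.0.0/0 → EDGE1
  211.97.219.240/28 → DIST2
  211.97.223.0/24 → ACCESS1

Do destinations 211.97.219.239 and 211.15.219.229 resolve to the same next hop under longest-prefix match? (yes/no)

211.97.219.239: longest match 211.0.0.0/8 -> CORE
211.15.219.229: longest match 211.0.0.0/8 -> CORE

yes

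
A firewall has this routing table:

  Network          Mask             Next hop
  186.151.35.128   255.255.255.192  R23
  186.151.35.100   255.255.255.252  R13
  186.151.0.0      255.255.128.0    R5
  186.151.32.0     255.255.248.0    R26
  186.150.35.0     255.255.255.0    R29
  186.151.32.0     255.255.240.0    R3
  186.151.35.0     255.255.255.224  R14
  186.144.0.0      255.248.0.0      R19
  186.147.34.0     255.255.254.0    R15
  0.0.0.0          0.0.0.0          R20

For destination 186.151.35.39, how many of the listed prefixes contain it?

5

Prefixes containing 186.151.35.39:
  0.0.0.0/0 (default, matches everything)
  186.144.0.0/13 (186.144.0.0 - 186.151.255.255)
  186.151.0.0/17 (186.151.0.0 - 186.151.127.255)
  186.151.32.0/20 (186.151.32.0 - 186.151.47.255)
  186.151.32.0/21 (186.151.32.0 - 186.151.39.255)
Total matching entries: 5.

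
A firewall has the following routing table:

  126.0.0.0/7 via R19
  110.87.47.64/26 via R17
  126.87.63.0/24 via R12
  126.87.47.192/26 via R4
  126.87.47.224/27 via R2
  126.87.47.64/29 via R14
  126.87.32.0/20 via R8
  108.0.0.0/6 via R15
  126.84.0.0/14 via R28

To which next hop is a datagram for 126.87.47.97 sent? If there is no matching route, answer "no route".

Routes whose prefix contains 126.87.47.97:
  126.0.0.0/7 (126.0.0.0 - 127.255.255.255) -> R19
  126.84.0.0/14 (126.84.0.0 - 126.87.255.255) -> R28
  126.87.32.0/20 (126.87.32.0 - 126.87.47.255) -> R8
More-specific entries that do NOT match:
  126.87.47.64/29 (126.87.47.64 - 126.87.47.71) does not contain 126.87.47.97
  126.87.47.224/27 (126.87.47.224 - 126.87.47.255) does not contain 126.87.47.97
  110.87.47.64/26 (110.87.47.64 - 110.87.47.127) does not contain 126.87.47.97
  126.87.47.192/26 (126.87.47.192 - 126.87.47.255) does not contain 126.87.47.97
  126.87.63.0/24 (126.87.63.0 - 126.87.63.255) does not contain 126.87.47.97
Longest matching prefix is /20 -> next hop R8.

R8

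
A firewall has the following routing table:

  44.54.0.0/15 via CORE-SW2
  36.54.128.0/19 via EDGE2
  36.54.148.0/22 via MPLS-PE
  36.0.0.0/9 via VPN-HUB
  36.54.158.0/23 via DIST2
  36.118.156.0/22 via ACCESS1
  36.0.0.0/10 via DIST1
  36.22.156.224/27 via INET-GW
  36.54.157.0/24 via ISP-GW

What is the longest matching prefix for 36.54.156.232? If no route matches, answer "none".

36.54.128.0/19

Entries matching 36.54.156.232:
  36.0.0.0/9 (36.0.0.0 - 36.127.255.255)
  36.0.0.0/10 (36.0.0.0 - 36.63.255.255)
  36.54.128.0/19 (36.54.128.0 - 36.54.159.255)
Most specific is 36.54.128.0/19.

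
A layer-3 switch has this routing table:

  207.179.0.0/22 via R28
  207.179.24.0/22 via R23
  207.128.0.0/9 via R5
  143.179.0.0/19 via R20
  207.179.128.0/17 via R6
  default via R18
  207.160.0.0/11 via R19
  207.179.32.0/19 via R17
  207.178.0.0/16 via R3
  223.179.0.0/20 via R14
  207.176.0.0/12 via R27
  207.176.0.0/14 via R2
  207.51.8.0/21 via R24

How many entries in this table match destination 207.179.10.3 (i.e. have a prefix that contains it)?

5

Prefixes containing 207.179.10.3:
  0.0.0.0/0 (default, matches everything)
  207.128.0.0/9 (207.128.0.0 - 207.255.255.255)
  207.160.0.0/11 (207.160.0.0 - 207.191.255.255)
  207.176.0.0/12 (207.176.0.0 - 207.191.255.255)
  207.176.0.0/14 (207.176.0.0 - 207.179.255.255)
Total matching entries: 5.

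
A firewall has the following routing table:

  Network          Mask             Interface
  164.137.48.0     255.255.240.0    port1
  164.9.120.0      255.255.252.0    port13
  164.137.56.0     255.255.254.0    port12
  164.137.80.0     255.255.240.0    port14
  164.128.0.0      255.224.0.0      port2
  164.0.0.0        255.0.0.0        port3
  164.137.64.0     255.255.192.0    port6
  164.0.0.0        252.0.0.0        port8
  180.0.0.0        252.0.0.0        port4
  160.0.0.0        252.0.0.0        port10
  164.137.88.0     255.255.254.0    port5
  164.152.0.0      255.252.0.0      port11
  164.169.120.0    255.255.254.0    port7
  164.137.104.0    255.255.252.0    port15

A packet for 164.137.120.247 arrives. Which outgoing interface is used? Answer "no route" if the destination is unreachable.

port6

Routes whose prefix contains 164.137.120.247:
  164.0.0.0/6 (164.0.0.0 - 167.255.255.255) -> port8
  164.0.0.0/8 (164.0.0.0 - 164.255.255.255) -> port3
  164.128.0.0/11 (164.128.0.0 - 164.159.255.255) -> port2
  164.137.64.0/18 (164.137.64.0 - 164.137.127.255) -> port6
More-specific entries that do NOT match:
  164.137.56.0/23 (164.137.56.0 - 164.137.57.255) does not contain 164.137.120.247
  164.137.88.0/23 (164.137.88.0 - 164.137.89.255) does not contain 164.137.120.247
  164.169.120.0/23 (164.169.120.0 - 164.169.121.255) does not contain 164.137.120.247
  164.9.120.0/22 (164.9.120.0 - 164.9.123.255) does not contain 164.137.120.247
  164.137.104.0/22 (164.137.104.0 - 164.137.107.255) does not contain 164.137.120.247
  164.137.48.0/20 (164.137.48.0 - 164.137.63.255) does not contain 164.137.120.247
  164.137.80.0/20 (164.137.80.0 - 164.137.95.255) does not contain 164.137.120.247
Longest matching prefix is /18 -> interface port6.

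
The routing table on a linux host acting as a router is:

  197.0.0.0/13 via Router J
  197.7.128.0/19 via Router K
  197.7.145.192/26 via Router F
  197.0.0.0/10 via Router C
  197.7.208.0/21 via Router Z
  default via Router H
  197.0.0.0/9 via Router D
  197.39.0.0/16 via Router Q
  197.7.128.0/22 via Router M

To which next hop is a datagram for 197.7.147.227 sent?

Router K

Routes whose prefix contains 197.7.147.227:
  0.0.0.0/0 (default, matches everything) -> Router H
  197.0.0.0/9 (197.0.0.0 - 197.127.255.255) -> Router D
  197.0.0.0/10 (197.0.0.0 - 197.63.255.255) -> Router C
  197.0.0.0/13 (197.0.0.0 - 197.7.255.255) -> Router J
  197.7.128.0/19 (197.7.128.0 - 197.7.159.255) -> Router K
More-specific entries that do NOT match:
  197.7.145.192/26 (197.7.145.192 - 197.7.145.255) does not contain 197.7.147.227
  197.7.128.0/22 (197.7.128.0 - 197.7.131.255) does not contain 197.7.147.227
  197.7.208.0/21 (197.7.208.0 - 197.7.215.255) does not contain 197.7.147.227
Longest matching prefix is /19 -> next hop Router K.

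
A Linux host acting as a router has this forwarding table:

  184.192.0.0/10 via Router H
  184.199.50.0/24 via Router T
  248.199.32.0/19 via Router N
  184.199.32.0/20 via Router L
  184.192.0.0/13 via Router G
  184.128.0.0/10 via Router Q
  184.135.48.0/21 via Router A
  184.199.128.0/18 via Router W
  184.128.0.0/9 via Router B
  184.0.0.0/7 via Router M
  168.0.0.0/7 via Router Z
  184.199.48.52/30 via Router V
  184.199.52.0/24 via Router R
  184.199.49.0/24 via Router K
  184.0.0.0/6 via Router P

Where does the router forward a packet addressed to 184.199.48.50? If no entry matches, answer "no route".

Routes whose prefix contains 184.199.48.50:
  184.0.0.0/6 (184.0.0.0 - 187.255.255.255) -> Router P
  184.0.0.0/7 (184.0.0.0 - 185.255.255.255) -> Router M
  184.128.0.0/9 (184.128.0.0 - 184.255.255.255) -> Router B
  184.192.0.0/10 (184.192.0.0 - 184.255.255.255) -> Router H
  184.192.0.0/13 (184.192.0.0 - 184.199.255.255) -> Router G
More-specific entries that do NOT match:
  184.199.48.52/30 (184.199.48.52 - 184.199.48.55) does not contain 184.199.48.50
  184.199.50.0/24 (184.199.50.0 - 184.199.50.255) does not contain 184.199.48.50
  184.199.52.0/24 (184.199.52.0 - 184.199.52.255) does not contain 184.199.48.50
  184.199.49.0/24 (184.199.49.0 - 184.199.49.255) does not contain 184.199.48.50
  184.135.48.0/21 (184.135.48.0 - 184.135.55.255) does not contain 184.199.48.50
  184.199.32.0/20 (184.199.32.0 - 184.199.47.255) does not contain 184.199.48.50
  248.199.32.0/19 (248.199.32.0 - 248.199.63.255) does not contain 184.199.48.50
  184.199.128.0/18 (184.199.128.0 - 184.199.191.255) does not contain 184.199.48.50
Longest matching prefix is /13 -> next hop Router G.

Router G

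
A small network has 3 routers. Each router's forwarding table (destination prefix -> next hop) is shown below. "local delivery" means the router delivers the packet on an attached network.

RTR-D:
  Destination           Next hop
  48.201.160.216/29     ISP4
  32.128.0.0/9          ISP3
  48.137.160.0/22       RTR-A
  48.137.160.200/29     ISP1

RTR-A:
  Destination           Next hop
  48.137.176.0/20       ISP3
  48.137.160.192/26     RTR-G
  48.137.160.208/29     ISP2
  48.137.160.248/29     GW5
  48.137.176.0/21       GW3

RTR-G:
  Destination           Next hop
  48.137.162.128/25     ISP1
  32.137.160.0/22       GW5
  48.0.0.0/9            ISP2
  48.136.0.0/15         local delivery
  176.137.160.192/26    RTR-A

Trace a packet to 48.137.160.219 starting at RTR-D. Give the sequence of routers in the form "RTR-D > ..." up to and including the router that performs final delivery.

At RTR-D: longest match for 48.137.160.219 is 48.137.160.0/22 -> RTR-A
At RTR-A: longest match for 48.137.160.219 is 48.137.160.192/26 -> RTR-G
At RTR-G: longest match for 48.137.160.219 is 48.136.0.0/15 -> local delivery

RTR-D > RTR-A > RTR-G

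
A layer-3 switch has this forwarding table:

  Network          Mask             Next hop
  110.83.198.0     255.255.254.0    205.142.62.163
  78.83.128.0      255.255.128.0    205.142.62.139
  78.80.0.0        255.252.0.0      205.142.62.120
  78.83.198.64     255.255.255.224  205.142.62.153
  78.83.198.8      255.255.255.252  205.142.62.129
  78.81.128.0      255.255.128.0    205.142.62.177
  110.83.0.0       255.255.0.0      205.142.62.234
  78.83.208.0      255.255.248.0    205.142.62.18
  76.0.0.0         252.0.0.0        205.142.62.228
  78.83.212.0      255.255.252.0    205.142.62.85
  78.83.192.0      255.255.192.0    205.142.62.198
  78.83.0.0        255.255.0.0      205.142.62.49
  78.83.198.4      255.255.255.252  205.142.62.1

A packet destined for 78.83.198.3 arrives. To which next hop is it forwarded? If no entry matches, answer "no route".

205.142.62.198

Routes whose prefix contains 78.83.198.3:
  76.0.0.0/6 (76.0.0.0 - 79.255.255.255) -> 205.142.62.228
  78.80.0.0/14 (78.80.0.0 - 78.83.255.255) -> 205.142.62.120
  78.83.0.0/16 (78.83.0.0 - 78.83.255.255) -> 205.142.62.49
  78.83.128.0/17 (78.83.128.0 - 78.83.255.255) -> 205.142.62.139
  78.83.192.0/18 (78.83.192.0 - 78.83.255.255) -> 205.142.62.198
More-specific entries that do NOT match:
  78.83.198.8/30 (78.83.198.8 - 78.83.198.11) does not contain 78.83.198.3
  78.83.198.4/30 (78.83.198.4 - 78.83.198.7) does not contain 78.83.198.3
  78.83.198.64/27 (78.83.198.64 - 78.83.198.95) does not contain 78.83.198.3
  110.83.198.0/23 (110.83.198.0 - 110.83.199.255) does not contain 78.83.198.3
  78.83.212.0/22 (78.83.212.0 - 78.83.215.255) does not contain 78.83.198.3
  78.83.208.0/21 (78.83.208.0 - 78.83.215.255) does not contain 78.83.198.3
Longest matching prefix is /18 -> next hop 205.142.62.198.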